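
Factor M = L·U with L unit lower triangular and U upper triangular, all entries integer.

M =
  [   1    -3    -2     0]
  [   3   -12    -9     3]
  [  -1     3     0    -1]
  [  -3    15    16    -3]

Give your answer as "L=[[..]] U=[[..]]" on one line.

L=[[1,0,0,0],[3,1,0,0],[-1,0,1,0],[-3,-2,-2,1]] U=[[1,-3,-2,0],[0,-3,-3,3],[0,0,-2,-1],[0,0,0,1]]

  R1 -= 3·R0 → [0,-3,-3,3]
  R2 -= -1·R0 → [0,0,-2,-1]
  R3 -= -3·R0 → [0,6,10,-3]
  R2 -= 0·R1 → [0,0,-2,-1]
  R3 -= -2·R1 → [0,0,4,3]
  R3 -= -2·R2 → [0,0,0,1]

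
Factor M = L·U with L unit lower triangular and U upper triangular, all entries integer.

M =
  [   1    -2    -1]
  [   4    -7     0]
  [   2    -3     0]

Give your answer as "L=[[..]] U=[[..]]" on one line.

  row1 -= 4·row0 → [0,1,4]
  row2 -= 2·row0 → [0,1,2]
  row2 -= 1·row1 → [0,0,-2]

L=[[1,0,0],[4,1,0],[2,1,1]] U=[[1,-2,-1],[0,1,4],[0,0,-2]]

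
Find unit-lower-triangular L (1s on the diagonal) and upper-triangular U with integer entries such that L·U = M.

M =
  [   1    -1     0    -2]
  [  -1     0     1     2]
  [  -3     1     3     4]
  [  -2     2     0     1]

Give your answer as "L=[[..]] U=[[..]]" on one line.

L=[[1,0,0,0],[-1,1,0,0],[-3,2,1,0],[-2,0,0,1]] U=[[1,-1,0,-2],[0,-1,1,0],[0,0,1,-2],[0,0,0,-3]]

  row1 -= -1·row0 → [0,-1,1,0]
  row2 -= -3·row0 → [0,-2,3,-2]
  row3 -= -2·row0 → [0,0,0,-3]
  row2 -= 2·row1 → [0,0,1,-2]
  row3 -= 0·row1 → [0,0,0,-3]
  row3 -= 0·row2 → [0,0,0,-3]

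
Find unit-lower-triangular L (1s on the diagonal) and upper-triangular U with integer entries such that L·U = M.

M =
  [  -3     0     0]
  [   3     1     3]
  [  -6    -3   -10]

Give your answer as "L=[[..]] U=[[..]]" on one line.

  row1 -= -1·row0 → [0,1,3]
  row2 -= 2·row0 → [0,-3,-10]
  row2 -= -3·row1 → [0,0,-1]

L=[[1,0,0],[-1,1,0],[2,-3,1]] U=[[-3,0,0],[0,1,3],[0,0,-1]]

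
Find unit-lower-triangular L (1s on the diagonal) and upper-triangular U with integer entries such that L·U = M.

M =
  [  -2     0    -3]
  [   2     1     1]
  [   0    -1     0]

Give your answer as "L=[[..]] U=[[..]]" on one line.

  r1 -= -1·r0 → [0,1,-2]
  r2 -= 0·r0 → [0,-1,0]
  r2 -= -1·r1 → [0,0,-2]

L=[[1,0,0],[-1,1,0],[0,-1,1]] U=[[-2,0,-3],[0,1,-2],[0,0,-2]]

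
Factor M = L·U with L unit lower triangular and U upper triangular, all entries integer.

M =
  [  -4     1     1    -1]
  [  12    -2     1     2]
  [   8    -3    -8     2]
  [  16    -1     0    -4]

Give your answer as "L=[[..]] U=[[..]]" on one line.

L=[[1,0,0,0],[-3,1,0,0],[-2,-1,1,0],[-4,3,4,1]] U=[[-4,1,1,-1],[0,1,4,-1],[0,0,-2,-1],[0,0,0,-1]]

  row1 -= -3·row0 → [0,1,4,-1]
  row2 -= -2·row0 → [0,-1,-6,0]
  row3 -= -4·row0 → [0,3,4,-8]
  row2 -= -1·row1 → [0,0,-2,-1]
  row3 -= 3·row1 → [0,0,-8,-5]
  row3 -= 4·row2 → [0,0,0,-1]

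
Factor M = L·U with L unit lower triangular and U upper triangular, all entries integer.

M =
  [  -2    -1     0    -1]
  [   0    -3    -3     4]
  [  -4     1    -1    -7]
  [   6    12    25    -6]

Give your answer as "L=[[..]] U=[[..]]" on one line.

L=[[1,0,0,0],[0,1,0,0],[2,-1,1,0],[-3,-3,-4,1]] U=[[-2,-1,0,-1],[0,-3,-3,4],[0,0,-4,-1],[0,0,0,-1]]

  R1 -= 0·R0 → [0,-3,-3,4]
  R2 -= 2·R0 → [0,3,-1,-5]
  R3 -= -3·R0 → [0,9,25,-9]
  R2 -= -1·R1 → [0,0,-4,-1]
  R3 -= -3·R1 → [0,0,16,3]
  R3 -= -4·R2 → [0,0,0,-1]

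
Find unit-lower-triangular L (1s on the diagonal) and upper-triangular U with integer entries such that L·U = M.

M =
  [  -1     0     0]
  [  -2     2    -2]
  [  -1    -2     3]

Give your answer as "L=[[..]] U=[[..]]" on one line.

  row1 -= 2·row0 → [0,2,-2]
  row2 -= 1·row0 → [0,-2,3]
  row2 -= -1·row1 → [0,0,1]

L=[[1,0,0],[2,1,0],[1,-1,1]] U=[[-1,0,0],[0,2,-2],[0,0,1]]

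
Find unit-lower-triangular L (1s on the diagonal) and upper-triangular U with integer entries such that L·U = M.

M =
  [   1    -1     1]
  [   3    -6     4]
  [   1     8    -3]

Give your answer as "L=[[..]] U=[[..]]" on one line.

  R1 -= 3·R0 → [0,-3,1]
  R2 -= 1·R0 → [0,9,-4]
  R2 -= -3·R1 → [0,0,-1]

L=[[1,0,0],[3,1,0],[1,-3,1]] U=[[1,-1,1],[0,-3,1],[0,0,-1]]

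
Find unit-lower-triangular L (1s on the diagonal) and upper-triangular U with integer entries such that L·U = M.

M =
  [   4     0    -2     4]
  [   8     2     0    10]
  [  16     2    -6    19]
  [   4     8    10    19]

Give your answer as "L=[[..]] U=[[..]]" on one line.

  row1 -= 2·row0 → [0,2,4,2]
  row2 -= 4·row0 → [0,2,2,3]
  row3 -= 1·row0 → [0,8,12,15]
  row2 -= 1·row1 → [0,0,-2,1]
  row3 -= 4·row1 → [0,0,-4,7]
  row3 -= 2·row2 → [0,0,0,5]

L=[[1,0,0,0],[2,1,0,0],[4,1,1,0],[1,4,2,1]] U=[[4,0,-2,4],[0,2,4,2],[0,0,-2,1],[0,0,0,5]]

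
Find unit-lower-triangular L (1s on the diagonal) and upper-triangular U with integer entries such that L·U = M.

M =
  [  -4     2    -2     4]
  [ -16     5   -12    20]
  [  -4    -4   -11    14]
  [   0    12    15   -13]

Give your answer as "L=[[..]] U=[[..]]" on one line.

L=[[1,0,0,0],[4,1,0,0],[1,2,1,0],[0,-4,1,1]] U=[[-4,2,-2,4],[0,-3,-4,4],[0,0,-1,2],[0,0,0,1]]

  r1 -= 4·r0 → [0,-3,-4,4]
  r2 -= 1·r0 → [0,-6,-9,10]
  r3 -= 0·r0 → [0,12,15,-13]
  r2 -= 2·r1 → [0,0,-1,2]
  r3 -= -4·r1 → [0,0,-1,3]
  r3 -= 1·r2 → [0,0,0,1]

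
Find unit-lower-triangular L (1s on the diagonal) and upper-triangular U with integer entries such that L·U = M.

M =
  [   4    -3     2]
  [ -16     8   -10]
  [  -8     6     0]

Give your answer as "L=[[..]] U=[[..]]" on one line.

L=[[1,0,0],[-4,1,0],[-2,0,1]] U=[[4,-3,2],[0,-4,-2],[0,0,4]]

  row1 -= -4·row0 → [0,-4,-2]
  row2 -= -2·row0 → [0,0,4]
  row2 -= 0·row1 → [0,0,4]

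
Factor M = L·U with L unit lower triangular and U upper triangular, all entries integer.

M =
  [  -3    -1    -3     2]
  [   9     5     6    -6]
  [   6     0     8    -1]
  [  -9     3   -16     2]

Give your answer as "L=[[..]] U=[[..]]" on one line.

L=[[1,0,0,0],[-3,1,0,0],[-2,-1,1,0],[3,3,-2,1]] U=[[-3,-1,-3,2],[0,2,-3,0],[0,0,-1,3],[0,0,0,2]]

  R1 -= -3·R0 → [0,2,-3,0]
  R2 -= -2·R0 → [0,-2,2,3]
  R3 -= 3·R0 → [0,6,-7,-4]
  R2 -= -1·R1 → [0,0,-1,3]
  R3 -= 3·R1 → [0,0,2,-4]
  R3 -= -2·R2 → [0,0,0,2]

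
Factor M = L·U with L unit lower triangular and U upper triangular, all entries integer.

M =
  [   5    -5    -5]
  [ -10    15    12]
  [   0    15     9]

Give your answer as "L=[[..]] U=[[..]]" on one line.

  row1 -= -2·row0 → [0,5,2]
  row2 -= 0·row0 → [0,15,9]
  row2 -= 3·row1 → [0,0,3]

L=[[1,0,0],[-2,1,0],[0,3,1]] U=[[5,-5,-5],[0,5,2],[0,0,3]]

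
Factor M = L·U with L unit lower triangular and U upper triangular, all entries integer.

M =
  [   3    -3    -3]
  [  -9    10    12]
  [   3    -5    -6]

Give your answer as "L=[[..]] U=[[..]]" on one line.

  R1 -= -3·R0 → [0,1,3]
  R2 -= 1·R0 → [0,-2,-3]
  R2 -= -2·R1 → [0,0,3]

L=[[1,0,0],[-3,1,0],[1,-2,1]] U=[[3,-3,-3],[0,1,3],[0,0,3]]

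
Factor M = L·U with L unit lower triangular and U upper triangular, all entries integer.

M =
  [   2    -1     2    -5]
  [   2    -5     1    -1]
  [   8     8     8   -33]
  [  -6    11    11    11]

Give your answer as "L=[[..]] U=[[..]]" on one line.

L=[[1,0,0,0],[1,1,0,0],[4,-3,1,0],[-3,-2,-5,1]] U=[[2,-1,2,-5],[0,-4,-1,4],[0,0,-3,-1],[0,0,0,-1]]

  r1 -= 1·r0 → [0,-4,-1,4]
  r2 -= 4·r0 → [0,12,0,-13]
  r3 -= -3·r0 → [0,8,17,-4]
  r2 -= -3·r1 → [0,0,-3,-1]
  r3 -= -2·r1 → [0,0,15,4]
  r3 -= -5·r2 → [0,0,0,-1]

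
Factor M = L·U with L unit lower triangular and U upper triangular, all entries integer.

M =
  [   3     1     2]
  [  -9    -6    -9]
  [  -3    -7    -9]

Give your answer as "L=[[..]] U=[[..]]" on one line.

L=[[1,0,0],[-3,1,0],[-1,2,1]] U=[[3,1,2],[0,-3,-3],[0,0,-1]]

  r1 -= -3·r0 → [0,-3,-3]
  r2 -= -1·r0 → [0,-6,-7]
  r2 -= 2·r1 → [0,0,-1]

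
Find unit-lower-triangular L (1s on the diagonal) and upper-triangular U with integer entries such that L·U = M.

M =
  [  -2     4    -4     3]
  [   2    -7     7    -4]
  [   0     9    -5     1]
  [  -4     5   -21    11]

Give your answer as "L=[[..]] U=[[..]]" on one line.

  row1 -= -1·row0 → [0,-3,3,-1]
  row2 -= 0·row0 → [0,9,-5,1]
  row3 -= 2·row0 → [0,-3,-13,5]
  row2 -= -3·row1 → [0,0,4,-2]
  row3 -= 1·row1 → [0,0,-16,6]
  row3 -= -4·row2 → [0,0,0,-2]

L=[[1,0,0,0],[-1,1,0,0],[0,-3,1,0],[2,1,-4,1]] U=[[-2,4,-4,3],[0,-3,3,-1],[0,0,4,-2],[0,0,0,-2]]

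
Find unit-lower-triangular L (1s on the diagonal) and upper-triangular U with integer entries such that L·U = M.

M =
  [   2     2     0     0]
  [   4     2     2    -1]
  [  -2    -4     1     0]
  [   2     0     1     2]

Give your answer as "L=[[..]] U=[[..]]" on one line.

L=[[1,0,0,0],[2,1,0,0],[-1,1,1,0],[1,1,1,1]] U=[[2,2,0,0],[0,-2,2,-1],[0,0,-1,1],[0,0,0,2]]

  r1 -= 2·r0 → [0,-2,2,-1]
  r2 -= -1·r0 → [0,-2,1,0]
  r3 -= 1·r0 → [0,-2,1,2]
  r2 -= 1·r1 → [0,0,-1,1]
  r3 -= 1·r1 → [0,0,-1,3]
  r3 -= 1·r2 → [0,0,0,2]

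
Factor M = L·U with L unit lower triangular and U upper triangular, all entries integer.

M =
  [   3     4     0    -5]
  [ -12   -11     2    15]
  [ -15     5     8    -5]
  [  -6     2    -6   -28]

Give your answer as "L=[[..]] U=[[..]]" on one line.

L=[[1,0,0,0],[-4,1,0,0],[-5,5,1,0],[-2,2,5,1]] U=[[3,4,0,-5],[0,5,2,-5],[0,0,-2,-5],[0,0,0,-3]]

  row1 -= -4·row0 → [0,5,2,-5]
  row2 -= -5·row0 → [0,25,8,-30]
  row3 -= -2·row0 → [0,10,-6,-38]
  row2 -= 5·row1 → [0,0,-2,-5]
  row3 -= 2·row1 → [0,0,-10,-28]
  row3 -= 5·row2 → [0,0,0,-3]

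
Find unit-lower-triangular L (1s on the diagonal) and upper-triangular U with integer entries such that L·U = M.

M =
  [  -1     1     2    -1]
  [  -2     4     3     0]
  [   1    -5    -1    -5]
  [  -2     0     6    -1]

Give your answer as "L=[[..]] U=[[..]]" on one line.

  r1 -= 2·r0 → [0,2,-1,2]
  r2 -= -1·r0 → [0,-4,1,-6]
  r3 -= 2·r0 → [0,-2,2,1]
  r2 -= -2·r1 → [0,0,-1,-2]
  r3 -= -1·r1 → [0,0,1,3]
  r3 -= -1·r2 → [0,0,0,1]

L=[[1,0,0,0],[2,1,0,0],[-1,-2,1,0],[2,-1,-1,1]] U=[[-1,1,2,-1],[0,2,-1,2],[0,0,-1,-2],[0,0,0,1]]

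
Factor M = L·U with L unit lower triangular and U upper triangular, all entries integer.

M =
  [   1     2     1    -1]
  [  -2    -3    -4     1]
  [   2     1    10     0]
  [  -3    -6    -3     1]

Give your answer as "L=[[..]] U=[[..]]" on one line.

L=[[1,0,0,0],[-2,1,0,0],[2,-3,1,0],[-3,0,0,1]] U=[[1,2,1,-1],[0,1,-2,-1],[0,0,2,-1],[0,0,0,-2]]

  r1 -= -2·r0 → [0,1,-2,-1]
  r2 -= 2·r0 → [0,-3,8,2]
  r3 -= -3·r0 → [0,0,0,-2]
  r2 -= -3·r1 → [0,0,2,-1]
  r3 -= 0·r1 → [0,0,0,-2]
  r3 -= 0·r2 → [0,0,0,-2]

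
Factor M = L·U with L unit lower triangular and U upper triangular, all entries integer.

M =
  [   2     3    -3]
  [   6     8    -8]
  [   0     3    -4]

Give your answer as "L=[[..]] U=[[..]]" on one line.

L=[[1,0,0],[3,1,0],[0,-3,1]] U=[[2,3,-3],[0,-1,1],[0,0,-1]]

  R1 -= 3·R0 → [0,-1,1]
  R2 -= 0·R0 → [0,3,-4]
  R2 -= -3·R1 → [0,0,-1]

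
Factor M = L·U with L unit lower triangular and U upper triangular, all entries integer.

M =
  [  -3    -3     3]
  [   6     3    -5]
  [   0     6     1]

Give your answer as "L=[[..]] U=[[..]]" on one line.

  R1 -= -2·R0 → [0,-3,1]
  R2 -= 0·R0 → [0,6,1]
  R2 -= -2·R1 → [0,0,3]

L=[[1,0,0],[-2,1,0],[0,-2,1]] U=[[-3,-3,3],[0,-3,1],[0,0,3]]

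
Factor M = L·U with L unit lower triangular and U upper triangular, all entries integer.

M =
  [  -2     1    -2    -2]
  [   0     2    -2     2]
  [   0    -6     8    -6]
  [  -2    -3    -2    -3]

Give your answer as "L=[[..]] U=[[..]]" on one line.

L=[[1,0,0,0],[0,1,0,0],[0,-3,1,0],[1,-2,-2,1]] U=[[-2,1,-2,-2],[0,2,-2,2],[0,0,2,0],[0,0,0,3]]

  r1 -= 0·r0 → [0,2,-2,2]
  r2 -= 0·r0 → [0,-6,8,-6]
  r3 -= 1·r0 → [0,-4,0,-1]
  r2 -= -3·r1 → [0,0,2,0]
  r3 -= -2·r1 → [0,0,-4,3]
  r3 -= -2·r2 → [0,0,0,3]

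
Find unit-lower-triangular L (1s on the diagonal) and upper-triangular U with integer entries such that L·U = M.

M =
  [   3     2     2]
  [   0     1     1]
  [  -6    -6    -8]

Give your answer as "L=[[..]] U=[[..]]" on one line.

L=[[1,0,0],[0,1,0],[-2,-2,1]] U=[[3,2,2],[0,1,1],[0,0,-2]]

  R1 -= 0·R0 → [0,1,1]
  R2 -= -2·R0 → [0,-2,-4]
  R2 -= -2·R1 → [0,0,-2]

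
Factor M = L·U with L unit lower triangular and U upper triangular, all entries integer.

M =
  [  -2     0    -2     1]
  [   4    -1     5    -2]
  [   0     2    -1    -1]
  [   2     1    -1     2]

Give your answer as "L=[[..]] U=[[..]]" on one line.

L=[[1,0,0,0],[-2,1,0,0],[0,-2,1,0],[-1,-1,-2,1]] U=[[-2,0,-2,1],[0,-1,1,0],[0,0,1,-1],[0,0,0,1]]

  r1 -= -2·r0 → [0,-1,1,0]
  r2 -= 0·r0 → [0,2,-1,-1]
  r3 -= -1·r0 → [0,1,-3,3]
  r2 -= -2·r1 → [0,0,1,-1]
  r3 -= -1·r1 → [0,0,-2,3]
  r3 -= -2·r2 → [0,0,0,1]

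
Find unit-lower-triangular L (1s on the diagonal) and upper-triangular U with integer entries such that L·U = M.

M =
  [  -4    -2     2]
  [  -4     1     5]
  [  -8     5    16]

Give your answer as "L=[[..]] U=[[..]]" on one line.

L=[[1,0,0],[1,1,0],[2,3,1]] U=[[-4,-2,2],[0,3,3],[0,0,3]]

  row1 -= 1·row0 → [0,3,3]
  row2 -= 2·row0 → [0,9,12]
  row2 -= 3·row1 → [0,0,3]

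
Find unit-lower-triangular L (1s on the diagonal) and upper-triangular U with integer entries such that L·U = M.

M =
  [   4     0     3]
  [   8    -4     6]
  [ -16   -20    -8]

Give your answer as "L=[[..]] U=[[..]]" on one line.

  R1 -= 2·R0 → [0,-4,0]
  R2 -= -4·R0 → [0,-20,4]
  R2 -= 5·R1 → [0,0,4]

L=[[1,0,0],[2,1,0],[-4,5,1]] U=[[4,0,3],[0,-4,0],[0,0,4]]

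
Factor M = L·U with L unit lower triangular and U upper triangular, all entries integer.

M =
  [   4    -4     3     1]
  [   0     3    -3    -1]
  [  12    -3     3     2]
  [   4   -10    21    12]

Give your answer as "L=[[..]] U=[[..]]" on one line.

L=[[1,0,0,0],[0,1,0,0],[3,3,1,0],[1,-2,4,1]] U=[[4,-4,3,1],[0,3,-3,-1],[0,0,3,2],[0,0,0,1]]

  row1 -= 0·row0 → [0,3,-3,-1]
  row2 -= 3·row0 → [0,9,-6,-1]
  row3 -= 1·row0 → [0,-6,18,11]
  row2 -= 3·row1 → [0,0,3,2]
  row3 -= -2·row1 → [0,0,12,9]
  row3 -= 4·row2 → [0,0,0,1]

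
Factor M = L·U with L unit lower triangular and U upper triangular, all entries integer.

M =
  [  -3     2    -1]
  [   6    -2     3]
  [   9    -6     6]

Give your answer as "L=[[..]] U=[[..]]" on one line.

  row1 -= -2·row0 → [0,2,1]
  row2 -= -3·row0 → [0,0,3]
  row2 -= 0·row1 → [0,0,3]

L=[[1,0,0],[-2,1,0],[-3,0,1]] U=[[-3,2,-1],[0,2,1],[0,0,3]]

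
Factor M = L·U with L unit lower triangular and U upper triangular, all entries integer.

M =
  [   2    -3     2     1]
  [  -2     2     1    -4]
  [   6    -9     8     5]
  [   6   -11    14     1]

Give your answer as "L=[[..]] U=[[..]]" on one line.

  r1 -= -1·r0 → [0,-1,3,-3]
  r2 -= 3·r0 → [0,0,2,2]
  r3 -= 3·r0 → [0,-2,8,-2]
  r2 -= 0·r1 → [0,0,2,2]
  r3 -= 2·r1 → [0,0,2,4]
  r3 -= 1·r2 → [0,0,0,2]

L=[[1,0,0,0],[-1,1,0,0],[3,0,1,0],[3,2,1,1]] U=[[2,-3,2,1],[0,-1,3,-3],[0,0,2,2],[0,0,0,2]]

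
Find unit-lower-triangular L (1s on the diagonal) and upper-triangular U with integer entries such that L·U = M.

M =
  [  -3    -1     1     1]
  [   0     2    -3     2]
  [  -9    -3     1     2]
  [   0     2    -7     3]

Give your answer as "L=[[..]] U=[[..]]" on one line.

  R1 -= 0·R0 → [0,2,-3,2]
  R2 -= 3·R0 → [0,0,-2,-1]
  R3 -= 0·R0 → [0,2,-7,3]
  R2 -= 0·R1 → [0,0,-2,-1]
  R3 -= 1·R1 → [0,0,-4,1]
  R3 -= 2·R2 → [0,0,0,3]

L=[[1,0,0,0],[0,1,0,0],[3,0,1,0],[0,1,2,1]] U=[[-3,-1,1,1],[0,2,-3,2],[0,0,-2,-1],[0,0,0,3]]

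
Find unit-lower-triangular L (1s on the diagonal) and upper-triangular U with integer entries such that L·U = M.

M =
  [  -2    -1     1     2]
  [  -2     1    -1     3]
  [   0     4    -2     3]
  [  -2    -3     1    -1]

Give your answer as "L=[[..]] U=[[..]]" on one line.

L=[[1,0,0,0],[1,1,0,0],[0,2,1,0],[1,-1,-1,1]] U=[[-2,-1,1,2],[0,2,-2,1],[0,0,2,1],[0,0,0,-1]]

  row1 -= 1·row0 → [0,2,-2,1]
  row2 -= 0·row0 → [0,4,-2,3]
  row3 -= 1·row0 → [0,-2,0,-3]
  row2 -= 2·row1 → [0,0,2,1]
  row3 -= -1·row1 → [0,0,-2,-2]
  row3 -= -1·row2 → [0,0,0,-1]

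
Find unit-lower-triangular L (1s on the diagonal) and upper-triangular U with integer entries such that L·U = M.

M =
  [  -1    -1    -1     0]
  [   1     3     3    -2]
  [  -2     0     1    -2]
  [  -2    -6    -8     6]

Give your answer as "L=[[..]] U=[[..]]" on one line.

  row1 -= -1·row0 → [0,2,2,-2]
  row2 -= 2·row0 → [0,2,3,-2]
  row3 -= 2·row0 → [0,-4,-6,6]
  row2 -= 1·row1 → [0,0,1,0]
  row3 -= -2·row1 → [0,0,-2,2]
  row3 -= -2·row2 → [0,0,0,2]

L=[[1,0,0,0],[-1,1,0,0],[2,1,1,0],[2,-2,-2,1]] U=[[-1,-1,-1,0],[0,2,2,-2],[0,0,1,0],[0,0,0,2]]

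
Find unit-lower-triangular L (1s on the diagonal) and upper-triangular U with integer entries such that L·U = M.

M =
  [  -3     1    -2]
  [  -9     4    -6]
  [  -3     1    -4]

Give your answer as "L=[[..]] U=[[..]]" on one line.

L=[[1,0,0],[3,1,0],[1,0,1]] U=[[-3,1,-2],[0,1,0],[0,0,-2]]

  R1 -= 3·R0 → [0,1,0]
  R2 -= 1·R0 → [0,0,-2]
  R2 -= 0·R1 → [0,0,-2]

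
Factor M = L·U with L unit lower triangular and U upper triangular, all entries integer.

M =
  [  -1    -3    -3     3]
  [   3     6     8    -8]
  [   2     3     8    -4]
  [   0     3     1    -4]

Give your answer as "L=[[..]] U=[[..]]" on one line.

  R1 -= -3·R0 → [0,-3,-1,1]
  R2 -= -2·R0 → [0,-3,2,2]
  R3 -= 0·R0 → [0,3,1,-4]
  R2 -= 1·R1 → [0,0,3,1]
  R3 -= -1·R1 → [0,0,0,-3]
  R3 -= 0·R2 → [0,0,0,-3]

L=[[1,0,0,0],[-3,1,0,0],[-2,1,1,0],[0,-1,0,1]] U=[[-1,-3,-3,3],[0,-3,-1,1],[0,0,3,1],[0,0,0,-3]]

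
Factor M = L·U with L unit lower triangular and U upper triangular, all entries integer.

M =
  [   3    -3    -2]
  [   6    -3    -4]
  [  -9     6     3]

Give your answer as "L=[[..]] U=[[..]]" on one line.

  row1 -= 2·row0 → [0,3,0]
  row2 -= -3·row0 → [0,-3,-3]
  row2 -= -1·row1 → [0,0,-3]

L=[[1,0,0],[2,1,0],[-3,-1,1]] U=[[3,-3,-2],[0,3,0],[0,0,-3]]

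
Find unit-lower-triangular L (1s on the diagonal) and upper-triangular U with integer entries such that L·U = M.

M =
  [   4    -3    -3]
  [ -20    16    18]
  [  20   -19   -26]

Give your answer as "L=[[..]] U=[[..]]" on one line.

  R1 -= -5·R0 → [0,1,3]
  R2 -= 5·R0 → [0,-4,-11]
  R2 -= -4·R1 → [0,0,1]

L=[[1,0,0],[-5,1,0],[5,-4,1]] U=[[4,-3,-3],[0,1,3],[0,0,1]]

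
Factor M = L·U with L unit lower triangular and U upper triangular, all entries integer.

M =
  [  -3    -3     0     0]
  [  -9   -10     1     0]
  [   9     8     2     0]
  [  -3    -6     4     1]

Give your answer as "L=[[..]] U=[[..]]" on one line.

  row1 -= 3·row0 → [0,-1,1,0]
  row2 -= -3·row0 → [0,-1,2,0]
  row3 -= 1·row0 → [0,-3,4,1]
  row2 -= 1·row1 → [0,0,1,0]
  row3 -= 3·row1 → [0,0,1,1]
  row3 -= 1·row2 → [0,0,0,1]

L=[[1,0,0,0],[3,1,0,0],[-3,1,1,0],[1,3,1,1]] U=[[-3,-3,0,0],[0,-1,1,0],[0,0,1,0],[0,0,0,1]]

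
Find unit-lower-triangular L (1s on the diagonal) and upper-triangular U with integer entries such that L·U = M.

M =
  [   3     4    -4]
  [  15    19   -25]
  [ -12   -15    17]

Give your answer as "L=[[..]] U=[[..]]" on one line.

  row1 -= 5·row0 → [0,-1,-5]
  row2 -= -4·row0 → [0,1,1]
  row2 -= -1·row1 → [0,0,-4]

L=[[1,0,0],[5,1,0],[-4,-1,1]] U=[[3,4,-4],[0,-1,-5],[0,0,-4]]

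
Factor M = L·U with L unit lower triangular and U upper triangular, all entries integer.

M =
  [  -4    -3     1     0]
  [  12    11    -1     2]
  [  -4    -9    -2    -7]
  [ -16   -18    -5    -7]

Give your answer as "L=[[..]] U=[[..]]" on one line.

  R1 -= -3·R0 → [0,2,2,2]
  R2 -= 1·R0 → [0,-6,-3,-7]
  R3 -= 4·R0 → [0,-6,-9,-7]
  R2 -= -3·R1 → [0,0,3,-1]
  R3 -= -3·R1 → [0,0,-3,-1]
  R3 -= -1·R2 → [0,0,0,-2]

L=[[1,0,0,0],[-3,1,0,0],[1,-3,1,0],[4,-3,-1,1]] U=[[-4,-3,1,0],[0,2,2,2],[0,0,3,-1],[0,0,0,-2]]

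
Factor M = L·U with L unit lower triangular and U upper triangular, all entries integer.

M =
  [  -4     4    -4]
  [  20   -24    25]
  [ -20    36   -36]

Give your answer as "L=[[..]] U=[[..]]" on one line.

L=[[1,0,0],[-5,1,0],[5,-4,1]] U=[[-4,4,-4],[0,-4,5],[0,0,4]]

  R1 -= -5·R0 → [0,-4,5]
  R2 -= 5·R0 → [0,16,-16]
  R2 -= -4·R1 → [0,0,4]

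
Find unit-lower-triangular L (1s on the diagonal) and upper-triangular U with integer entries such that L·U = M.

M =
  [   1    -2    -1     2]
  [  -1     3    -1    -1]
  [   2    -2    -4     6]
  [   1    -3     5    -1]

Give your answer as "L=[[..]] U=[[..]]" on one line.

  row1 -= -1·row0 → [0,1,-2,1]
  row2 -= 2·row0 → [0,2,-2,2]
  row3 -= 1·row0 → [0,-1,6,-3]
  row2 -= 2·row1 → [0,0,2,0]
  row3 -= -1·row1 → [0,0,4,-2]
  row3 -= 2·row2 → [0,0,0,-2]

L=[[1,0,0,0],[-1,1,0,0],[2,2,1,0],[1,-1,2,1]] U=[[1,-2,-1,2],[0,1,-2,1],[0,0,2,0],[0,0,0,-2]]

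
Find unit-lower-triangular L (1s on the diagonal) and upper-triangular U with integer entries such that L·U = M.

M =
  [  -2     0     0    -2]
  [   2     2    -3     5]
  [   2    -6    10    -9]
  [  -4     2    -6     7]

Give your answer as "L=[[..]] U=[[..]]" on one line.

  row1 -= -1·row0 → [0,2,-3,3]
  row2 -= -1·row0 → [0,-6,10,-11]
  row3 -= 2·row0 → [0,2,-6,11]
  row2 -= -3·row1 → [0,0,1,-2]
  row3 -= 1·row1 → [0,0,-3,8]
  row3 -= -3·row2 → [0,0,0,2]

L=[[1,0,0,0],[-1,1,0,0],[-1,-3,1,0],[2,1,-3,1]] U=[[-2,0,0,-2],[0,2,-3,3],[0,0,1,-2],[0,0,0,2]]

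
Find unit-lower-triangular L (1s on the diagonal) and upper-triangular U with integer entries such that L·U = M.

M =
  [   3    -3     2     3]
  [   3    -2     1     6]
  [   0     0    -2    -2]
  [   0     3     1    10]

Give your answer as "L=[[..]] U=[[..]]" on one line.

  row1 -= 1·row0 → [0,1,-1,3]
  row2 -= 0·row0 → [0,0,-2,-2]
  row3 -= 0·row0 → [0,3,1,10]
  row2 -= 0·row1 → [0,0,-2,-2]
  row3 -= 3·row1 → [0,0,4,1]
  row3 -= -2·row2 → [0,0,0,-3]

L=[[1,0,0,0],[1,1,0,0],[0,0,1,0],[0,3,-2,1]] U=[[3,-3,2,3],[0,1,-1,3],[0,0,-2,-2],[0,0,0,-3]]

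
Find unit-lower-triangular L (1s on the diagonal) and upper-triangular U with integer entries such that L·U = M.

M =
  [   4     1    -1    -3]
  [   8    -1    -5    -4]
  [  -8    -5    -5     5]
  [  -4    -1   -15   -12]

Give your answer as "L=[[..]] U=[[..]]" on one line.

  r1 -= 2·r0 → [0,-3,-3,2]
  r2 -= -2·r0 → [0,-3,-7,-1]
  r3 -= -1·r0 → [0,0,-16,-15]
  r2 -= 1·r1 → [0,0,-4,-3]
  r3 -= 0·r1 → [0,0,-16,-15]
  r3 -= 4·r2 → [0,0,0,-3]

L=[[1,0,0,0],[2,1,0,0],[-2,1,1,0],[-1,0,4,1]] U=[[4,1,-1,-3],[0,-3,-3,2],[0,0,-4,-3],[0,0,0,-3]]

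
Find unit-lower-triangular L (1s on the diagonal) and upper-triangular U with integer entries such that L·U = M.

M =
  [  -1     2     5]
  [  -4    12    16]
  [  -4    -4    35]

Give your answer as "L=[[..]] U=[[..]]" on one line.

L=[[1,0,0],[4,1,0],[4,-3,1]] U=[[-1,2,5],[0,4,-4],[0,0,3]]

  r1 -= 4·r0 → [0,4,-4]
  r2 -= 4·r0 → [0,-12,15]
  r2 -= -3·r1 → [0,0,3]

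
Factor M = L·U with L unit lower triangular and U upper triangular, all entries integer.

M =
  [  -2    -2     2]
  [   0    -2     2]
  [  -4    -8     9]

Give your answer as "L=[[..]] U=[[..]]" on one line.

  r1 -= 0·r0 → [0,-2,2]
  r2 -= 2·r0 → [0,-4,5]
  r2 -= 2·r1 → [0,0,1]

L=[[1,0,0],[0,1,0],[2,2,1]] U=[[-2,-2,2],[0,-2,2],[0,0,1]]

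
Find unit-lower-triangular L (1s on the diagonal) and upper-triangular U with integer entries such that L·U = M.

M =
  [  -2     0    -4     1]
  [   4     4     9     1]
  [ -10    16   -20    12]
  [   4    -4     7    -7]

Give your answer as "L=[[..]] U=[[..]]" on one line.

  r1 -= -2·r0 → [0,4,1,3]
  r2 -= 5·r0 → [0,16,0,7]
  r3 -= -2·r0 → [0,-4,-1,-5]
  r2 -= 4·r1 → [0,0,-4,-5]
  r3 -= -1·r1 → [0,0,0,-2]
  r3 -= 0·r2 → [0,0,0,-2]

L=[[1,0,0,0],[-2,1,0,0],[5,4,1,0],[-2,-1,0,1]] U=[[-2,0,-4,1],[0,4,1,3],[0,0,-4,-5],[0,0,0,-2]]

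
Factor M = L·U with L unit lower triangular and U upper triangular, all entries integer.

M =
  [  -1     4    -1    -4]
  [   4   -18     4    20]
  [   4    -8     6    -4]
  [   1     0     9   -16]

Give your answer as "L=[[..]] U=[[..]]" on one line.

L=[[1,0,0,0],[-4,1,0,0],[-4,-4,1,0],[-1,-2,4,1]] U=[[-1,4,-1,-4],[0,-2,0,4],[0,0,2,-4],[0,0,0,4]]

  R1 -= -4·R0 → [0,-2,0,4]
  R2 -= -4·R0 → [0,8,2,-20]
  R3 -= -1·R0 → [0,4,8,-20]
  R2 -= -4·R1 → [0,0,2,-4]
  R3 -= -2·R1 → [0,0,8,-12]
  R3 -= 4·R2 → [0,0,0,4]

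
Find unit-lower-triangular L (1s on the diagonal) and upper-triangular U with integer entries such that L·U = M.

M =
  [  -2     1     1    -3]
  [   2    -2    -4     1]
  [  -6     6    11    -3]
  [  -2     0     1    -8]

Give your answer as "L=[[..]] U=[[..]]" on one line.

L=[[1,0,0,0],[-1,1,0,0],[3,-3,1,0],[1,1,-3,1]] U=[[-2,1,1,-3],[0,-1,-3,-2],[0,0,-1,0],[0,0,0,-3]]

  r1 -= -1·r0 → [0,-1,-3,-2]
  r2 -= 3·r0 → [0,3,8,6]
  r3 -= 1·r0 → [0,-1,0,-5]
  r2 -= -3·r1 → [0,0,-1,0]
  r3 -= 1·r1 → [0,0,3,-3]
  r3 -= -3·r2 → [0,0,0,-3]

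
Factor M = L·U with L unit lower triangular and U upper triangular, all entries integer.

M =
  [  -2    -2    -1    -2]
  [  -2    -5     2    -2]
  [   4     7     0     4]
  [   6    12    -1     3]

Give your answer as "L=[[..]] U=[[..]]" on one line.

L=[[1,0,0,0],[1,1,0,0],[-2,-1,1,0],[-3,-2,2,1]] U=[[-2,-2,-1,-2],[0,-3,3,0],[0,0,1,0],[0,0,0,-3]]

  R1 -= 1·R0 → [0,-3,3,0]
  R2 -= -2·R0 → [0,3,-2,0]
  R3 -= -3·R0 → [0,6,-4,-3]
  R2 -= -1·R1 → [0,0,1,0]
  R3 -= -2·R1 → [0,0,2,-3]
  R3 -= 2·R2 → [0,0,0,-3]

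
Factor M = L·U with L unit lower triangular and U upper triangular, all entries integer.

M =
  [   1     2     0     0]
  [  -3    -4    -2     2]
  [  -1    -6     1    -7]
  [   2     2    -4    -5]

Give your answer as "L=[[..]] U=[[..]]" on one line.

  R1 -= -3·R0 → [0,2,-2,2]
  R2 -= -1·R0 → [0,-4,1,-7]
  R3 -= 2·R0 → [0,-2,-4,-5]
  R2 -= -2·R1 → [0,0,-3,-3]
  R3 -= -1·R1 → [0,0,-6,-3]
  R3 -= 2·R2 → [0,0,0,3]

L=[[1,0,0,0],[-3,1,0,0],[-1,-2,1,0],[2,-1,2,1]] U=[[1,2,0,0],[0,2,-2,2],[0,0,-3,-3],[0,0,0,3]]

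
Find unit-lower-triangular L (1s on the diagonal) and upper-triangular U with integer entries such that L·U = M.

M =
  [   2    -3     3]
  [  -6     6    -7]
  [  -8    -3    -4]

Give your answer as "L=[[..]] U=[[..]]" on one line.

  row1 -= -3·row0 → [0,-3,2]
  row2 -= -4·row0 → [0,-15,8]
  row2 -= 5·row1 → [0,0,-2]

L=[[1,0,0],[-3,1,0],[-4,5,1]] U=[[2,-3,3],[0,-3,2],[0,0,-2]]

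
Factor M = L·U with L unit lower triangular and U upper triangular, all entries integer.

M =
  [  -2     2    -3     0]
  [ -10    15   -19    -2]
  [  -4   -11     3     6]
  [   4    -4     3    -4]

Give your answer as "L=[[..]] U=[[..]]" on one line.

  r1 -= 5·r0 → [0,5,-4,-2]
  r2 -= 2·r0 → [0,-15,9,6]
  r3 -= -2·r0 → [0,0,-3,-4]
  r2 -= -3·r1 → [0,0,-3,0]
  r3 -= 0·r1 → [0,0,-3,-4]
  r3 -= 1·r2 → [0,0,0,-4]

L=[[1,0,0,0],[5,1,0,0],[2,-3,1,0],[-2,0,1,1]] U=[[-2,2,-3,0],[0,5,-4,-2],[0,0,-3,0],[0,0,0,-4]]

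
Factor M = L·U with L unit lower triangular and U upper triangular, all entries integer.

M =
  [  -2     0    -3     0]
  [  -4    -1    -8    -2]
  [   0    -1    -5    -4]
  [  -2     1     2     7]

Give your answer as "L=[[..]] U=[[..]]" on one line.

  row1 -= 2·row0 → [0,-1,-2,-2]
  row2 -= 0·row0 → [0,-1,-5,-4]
  row3 -= 1·row0 → [0,1,5,7]
  row2 -= 1·row1 → [0,0,-3,-2]
  row3 -= -1·row1 → [0,0,3,5]
  row3 -= -1·row2 → [0,0,0,3]

L=[[1,0,0,0],[2,1,0,0],[0,1,1,0],[1,-1,-1,1]] U=[[-2,0,-3,0],[0,-1,-2,-2],[0,0,-3,-2],[0,0,0,3]]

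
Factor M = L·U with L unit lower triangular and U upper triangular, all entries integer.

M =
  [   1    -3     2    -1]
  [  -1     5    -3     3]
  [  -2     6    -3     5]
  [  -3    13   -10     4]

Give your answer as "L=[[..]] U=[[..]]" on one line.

  R1 -= -1·R0 → [0,2,-1,2]
  R2 -= -2·R0 → [0,0,1,3]
  R3 -= -3·R0 → [0,4,-4,1]
  R2 -= 0·R1 → [0,0,1,3]
  R3 -= 2·R1 → [0,0,-2,-3]
  R3 -= -2·R2 → [0,0,0,3]

L=[[1,0,0,0],[-1,1,0,0],[-2,0,1,0],[-3,2,-2,1]] U=[[1,-3,2,-1],[0,2,-1,2],[0,0,1,3],[0,0,0,3]]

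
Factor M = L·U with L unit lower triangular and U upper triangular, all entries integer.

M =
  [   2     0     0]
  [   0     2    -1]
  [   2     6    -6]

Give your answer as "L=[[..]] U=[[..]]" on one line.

L=[[1,0,0],[0,1,0],[1,3,1]] U=[[2,0,0],[0,2,-1],[0,0,-3]]

  r1 -= 0·r0 → [0,2,-1]
  r2 -= 1·r0 → [0,6,-6]
  r2 -= 3·r1 → [0,0,-3]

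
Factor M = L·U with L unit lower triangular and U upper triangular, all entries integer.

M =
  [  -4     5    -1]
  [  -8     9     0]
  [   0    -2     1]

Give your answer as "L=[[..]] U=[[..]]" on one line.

  row1 -= 2·row0 → [0,-1,2]
  row2 -= 0·row0 → [0,-2,1]
  row2 -= 2·row1 → [0,0,-3]

L=[[1,0,0],[2,1,0],[0,2,1]] U=[[-4,5,-1],[0,-1,2],[0,0,-3]]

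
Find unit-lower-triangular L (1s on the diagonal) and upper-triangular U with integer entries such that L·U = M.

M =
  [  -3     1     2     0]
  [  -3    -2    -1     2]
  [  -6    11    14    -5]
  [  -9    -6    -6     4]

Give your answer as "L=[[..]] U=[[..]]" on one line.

L=[[1,0,0,0],[1,1,0,0],[2,-3,1,0],[3,3,-3,1]] U=[[-3,1,2,0],[0,-3,-3,2],[0,0,1,1],[0,0,0,1]]

  r1 -= 1·r0 → [0,-3,-3,2]
  r2 -= 2·r0 → [0,9,10,-5]
  r3 -= 3·r0 → [0,-9,-12,4]
  r2 -= -3·r1 → [0,0,1,1]
  r3 -= 3·r1 → [0,0,-3,-2]
  r3 -= -3·r2 → [0,0,0,1]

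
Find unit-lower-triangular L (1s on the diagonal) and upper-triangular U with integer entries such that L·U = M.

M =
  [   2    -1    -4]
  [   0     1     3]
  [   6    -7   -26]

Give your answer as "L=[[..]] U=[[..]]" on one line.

L=[[1,0,0],[0,1,0],[3,-4,1]] U=[[2,-1,-4],[0,1,3],[0,0,-2]]

  row1 -= 0·row0 → [0,1,3]
  row2 -= 3·row0 → [0,-4,-14]
  row2 -= -4·row1 → [0,0,-2]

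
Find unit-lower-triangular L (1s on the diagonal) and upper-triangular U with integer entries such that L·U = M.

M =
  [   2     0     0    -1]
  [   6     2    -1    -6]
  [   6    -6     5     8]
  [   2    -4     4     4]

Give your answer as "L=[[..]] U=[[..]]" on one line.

L=[[1,0,0,0],[3,1,0,0],[3,-3,1,0],[1,-2,1,1]] U=[[2,0,0,-1],[0,2,-1,-3],[0,0,2,2],[0,0,0,-3]]

  r1 -= 3·r0 → [0,2,-1,-3]
  r2 -= 3·r0 → [0,-6,5,11]
  r3 -= 1·r0 → [0,-4,4,5]
  r2 -= -3·r1 → [0,0,2,2]
  r3 -= -2·r1 → [0,0,2,-1]
  r3 -= 1·r2 → [0,0,0,-3]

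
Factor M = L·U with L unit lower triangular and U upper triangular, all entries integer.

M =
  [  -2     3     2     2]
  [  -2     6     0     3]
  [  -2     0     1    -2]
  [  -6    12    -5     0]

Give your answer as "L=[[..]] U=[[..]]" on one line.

  row1 -= 1·row0 → [0,3,-2,1]
  row2 -= 1·row0 → [0,-3,-1,-4]
  row3 -= 3·row0 → [0,3,-11,-6]
  row2 -= -1·row1 → [0,0,-3,-3]
  row3 -= 1·row1 → [0,0,-9,-7]
  row3 -= 3·row2 → [0,0,0,2]

L=[[1,0,0,0],[1,1,0,0],[1,-1,1,0],[3,1,3,1]] U=[[-2,3,2,2],[0,3,-2,1],[0,0,-3,-3],[0,0,0,2]]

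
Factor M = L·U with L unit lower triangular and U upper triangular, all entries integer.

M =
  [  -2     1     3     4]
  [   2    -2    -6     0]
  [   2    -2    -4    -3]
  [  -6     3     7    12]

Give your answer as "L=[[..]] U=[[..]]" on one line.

L=[[1,0,0,0],[-1,1,0,0],[-1,1,1,0],[3,0,-1,1]] U=[[-2,1,3,4],[0,-1,-3,4],[0,0,2,-3],[0,0,0,-3]]

  row1 -= -1·row0 → [0,-1,-3,4]
  row2 -= -1·row0 → [0,-1,-1,1]
  row3 -= 3·row0 → [0,0,-2,0]
  row2 -= 1·row1 → [0,0,2,-3]
  row3 -= 0·row1 → [0,0,-2,0]
  row3 -= -1·row2 → [0,0,0,-3]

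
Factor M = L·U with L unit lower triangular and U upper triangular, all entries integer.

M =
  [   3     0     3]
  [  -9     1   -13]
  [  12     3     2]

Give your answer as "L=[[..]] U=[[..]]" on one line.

L=[[1,0,0],[-3,1,0],[4,3,1]] U=[[3,0,3],[0,1,-4],[0,0,2]]

  r1 -= -3·r0 → [0,1,-4]
  r2 -= 4·r0 → [0,3,-10]
  r2 -= 3·r1 → [0,0,2]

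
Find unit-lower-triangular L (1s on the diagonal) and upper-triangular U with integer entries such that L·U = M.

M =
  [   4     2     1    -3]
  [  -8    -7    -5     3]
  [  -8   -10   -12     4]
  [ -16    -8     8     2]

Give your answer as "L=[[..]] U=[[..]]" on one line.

L=[[1,0,0,0],[-2,1,0,0],[-2,2,1,0],[-4,0,-3,1]] U=[[4,2,1,-3],[0,-3,-3,-3],[0,0,-4,4],[0,0,0,2]]

  R1 -= -2·R0 → [0,-3,-3,-3]
  R2 -= -2·R0 → [0,-6,-10,-2]
  R3 -= -4·R0 → [0,0,12,-10]
  R2 -= 2·R1 → [0,0,-4,4]
  R3 -= 0·R1 → [0,0,12,-10]
  R3 -= -3·R2 → [0,0,0,2]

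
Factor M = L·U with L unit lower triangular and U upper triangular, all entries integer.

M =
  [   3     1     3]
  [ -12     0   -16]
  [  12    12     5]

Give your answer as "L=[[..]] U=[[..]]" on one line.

L=[[1,0,0],[-4,1,0],[4,2,1]] U=[[3,1,3],[0,4,-4],[0,0,1]]

  r1 -= -4·r0 → [0,4,-4]
  r2 -= 4·r0 → [0,8,-7]
  r2 -= 2·r1 → [0,0,1]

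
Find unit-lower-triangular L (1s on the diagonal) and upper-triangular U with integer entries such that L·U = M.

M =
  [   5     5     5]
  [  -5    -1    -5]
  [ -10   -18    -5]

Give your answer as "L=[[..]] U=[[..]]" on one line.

  row1 -= -1·row0 → [0,4,0]
  row2 -= -2·row0 → [0,-8,5]
  row2 -= -2·row1 → [0,0,5]

L=[[1,0,0],[-1,1,0],[-2,-2,1]] U=[[5,5,5],[0,4,0],[0,0,5]]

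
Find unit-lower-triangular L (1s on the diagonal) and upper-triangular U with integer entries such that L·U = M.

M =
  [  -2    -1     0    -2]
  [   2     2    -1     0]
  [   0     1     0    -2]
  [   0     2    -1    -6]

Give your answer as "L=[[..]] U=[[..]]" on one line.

L=[[1,0,0,0],[-1,1,0,0],[0,1,1,0],[0,2,1,1]] U=[[-2,-1,0,-2],[0,1,-1,-2],[0,0,1,0],[0,0,0,-2]]

  r1 -= -1·r0 → [0,1,-1,-2]
  r2 -= 0·r0 → [0,1,0,-2]
  r3 -= 0·r0 → [0,2,-1,-6]
  r2 -= 1·r1 → [0,0,1,0]
  r3 -= 2·r1 → [0,0,1,-2]
  r3 -= 1·r2 → [0,0,0,-2]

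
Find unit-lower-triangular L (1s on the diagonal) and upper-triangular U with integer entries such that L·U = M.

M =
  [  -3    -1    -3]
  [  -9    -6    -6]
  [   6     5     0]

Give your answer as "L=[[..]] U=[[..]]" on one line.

  row1 -= 3·row0 → [0,-3,3]
  row2 -= -2·row0 → [0,3,-6]
  row2 -= -1·row1 → [0,0,-3]

L=[[1,0,0],[3,1,0],[-2,-1,1]] U=[[-3,-1,-3],[0,-3,3],[0,0,-3]]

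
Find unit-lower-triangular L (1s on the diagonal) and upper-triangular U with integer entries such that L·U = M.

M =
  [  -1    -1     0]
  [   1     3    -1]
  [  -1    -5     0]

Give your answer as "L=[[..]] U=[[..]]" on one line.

  row1 -= -1·row0 → [0,2,-1]
  row2 -= 1·row0 → [0,-4,0]
  row2 -= -2·row1 → [0,0,-2]

L=[[1,0,0],[-1,1,0],[1,-2,1]] U=[[-1,-1,0],[0,2,-1],[0,0,-2]]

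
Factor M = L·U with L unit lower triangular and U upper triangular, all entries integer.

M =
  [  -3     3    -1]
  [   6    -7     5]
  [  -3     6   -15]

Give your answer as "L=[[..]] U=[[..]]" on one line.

L=[[1,0,0],[-2,1,0],[1,-3,1]] U=[[-3,3,-1],[0,-1,3],[0,0,-5]]

  r1 -= -2·r0 → [0,-1,3]
  r2 -= 1·r0 → [0,3,-14]
  r2 -= -3·r1 → [0,0,-5]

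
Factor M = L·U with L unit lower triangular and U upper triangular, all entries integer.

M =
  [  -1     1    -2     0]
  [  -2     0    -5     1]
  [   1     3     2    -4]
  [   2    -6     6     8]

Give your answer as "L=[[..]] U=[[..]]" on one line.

  r1 -= 2·r0 → [0,-2,-1,1]
  r2 -= -1·r0 → [0,4,0,-4]
  r3 -= -2·r0 → [0,-4,2,8]
  r2 -= -2·r1 → [0,0,-2,-2]
  r3 -= 2·r1 → [0,0,4,6]
  r3 -= -2·r2 → [0,0,0,2]

L=[[1,0,0,0],[2,1,0,0],[-1,-2,1,0],[-2,2,-2,1]] U=[[-1,1,-2,0],[0,-2,-1,1],[0,0,-2,-2],[0,0,0,2]]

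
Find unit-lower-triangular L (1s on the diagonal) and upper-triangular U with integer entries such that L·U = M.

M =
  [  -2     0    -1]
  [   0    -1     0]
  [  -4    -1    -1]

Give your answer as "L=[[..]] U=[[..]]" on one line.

  R1 -= 0·R0 → [0,-1,0]
  R2 -= 2·R0 → [0,-1,1]
  R2 -= 1·R1 → [0,0,1]

L=[[1,0,0],[0,1,0],[2,1,1]] U=[[-2,0,-1],[0,-1,0],[0,0,1]]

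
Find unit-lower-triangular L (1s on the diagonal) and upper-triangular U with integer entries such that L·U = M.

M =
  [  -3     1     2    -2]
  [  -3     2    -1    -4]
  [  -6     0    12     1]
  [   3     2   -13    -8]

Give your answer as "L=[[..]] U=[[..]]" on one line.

  R1 -= 1·R0 → [0,1,-3,-2]
  R2 -= 2·R0 → [0,-2,8,5]
  R3 -= -1·R0 → [0,3,-11,-10]
  R2 -= -2·R1 → [0,0,2,1]
  R3 -= 3·R1 → [0,0,-2,-4]
  R3 -= -1·R2 → [0,0,0,-3]

L=[[1,0,0,0],[1,1,0,0],[2,-2,1,0],[-1,3,-1,1]] U=[[-3,1,2,-2],[0,1,-3,-2],[0,0,2,1],[0,0,0,-3]]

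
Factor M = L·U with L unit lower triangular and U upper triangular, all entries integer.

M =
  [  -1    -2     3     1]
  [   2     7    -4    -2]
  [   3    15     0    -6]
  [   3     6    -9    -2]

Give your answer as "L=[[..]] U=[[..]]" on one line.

  r1 -= -2·r0 → [0,3,2,0]
  r2 -= -3·r0 → [0,9,9,-3]
  r3 -= -3·r0 → [0,0,0,1]
  r2 -= 3·r1 → [0,0,3,-3]
  r3 -= 0·r1 → [0,0,0,1]
  r3 -= 0·r2 → [0,0,0,1]

L=[[1,0,0,0],[-2,1,0,0],[-3,3,1,0],[-3,0,0,1]] U=[[-1,-2,3,1],[0,3,2,0],[0,0,3,-3],[0,0,0,1]]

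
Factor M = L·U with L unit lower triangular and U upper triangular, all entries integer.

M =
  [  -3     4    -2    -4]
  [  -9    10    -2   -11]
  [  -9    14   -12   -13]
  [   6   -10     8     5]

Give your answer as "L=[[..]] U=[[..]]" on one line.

  r1 -= 3·r0 → [0,-2,4,1]
  r2 -= 3·r0 → [0,2,-6,-1]
  r3 -= -2·r0 → [0,-2,4,-3]
  r2 -= -1·r1 → [0,0,-2,0]
  r3 -= 1·r1 → [0,0,0,-4]
  r3 -= 0·r2 → [0,0,0,-4]

L=[[1,0,0,0],[3,1,0,0],[3,-1,1,0],[-2,1,0,1]] U=[[-3,4,-2,-4],[0,-2,4,1],[0,0,-2,0],[0,0,0,-4]]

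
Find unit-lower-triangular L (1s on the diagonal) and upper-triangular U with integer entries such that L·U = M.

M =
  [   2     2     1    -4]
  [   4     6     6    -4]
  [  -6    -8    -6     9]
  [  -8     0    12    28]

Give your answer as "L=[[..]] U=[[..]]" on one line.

  R1 -= 2·R0 → [0,2,4,4]
  R2 -= -3·R0 → [0,-2,-3,-3]
  R3 -= -4·R0 → [0,8,16,12]
  R2 -= -1·R1 → [0,0,1,1]
  R3 -= 4·R1 → [0,0,0,-4]
  R3 -= 0·R2 → [0,0,0,-4]

L=[[1,0,0,0],[2,1,0,0],[-3,-1,1,0],[-4,4,0,1]] U=[[2,2,1,-4],[0,2,4,4],[0,0,1,1],[0,0,0,-4]]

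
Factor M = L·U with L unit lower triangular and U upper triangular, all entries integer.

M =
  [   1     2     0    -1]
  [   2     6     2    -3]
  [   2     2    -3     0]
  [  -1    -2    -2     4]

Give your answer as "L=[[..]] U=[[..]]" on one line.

  row1 -= 2·row0 → [0,2,2,-1]
  row2 -= 2·row0 → [0,-2,-3,2]
  row3 -= -1·row0 → [0,0,-2,3]
  row2 -= -1·row1 → [0,0,-1,1]
  row3 -= 0·row1 → [0,0,-2,3]
  row3 -= 2·row2 → [0,0,0,1]

L=[[1,0,0,0],[2,1,0,0],[2,-1,1,0],[-1,0,2,1]] U=[[1,2,0,-1],[0,2,2,-1],[0,0,-1,1],[0,0,0,1]]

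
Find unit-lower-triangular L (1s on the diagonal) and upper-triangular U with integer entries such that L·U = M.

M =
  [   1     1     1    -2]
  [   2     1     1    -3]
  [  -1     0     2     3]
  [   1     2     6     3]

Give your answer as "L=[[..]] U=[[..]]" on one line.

  r1 -= 2·r0 → [0,-1,-1,1]
  r2 -= -1·r0 → [0,1,3,1]
  r3 -= 1·r0 → [0,1,5,5]
  r2 -= -1·r1 → [0,0,2,2]
  r3 -= -1·r1 → [0,0,4,6]
  r3 -= 2·r2 → [0,0,0,2]

L=[[1,0,0,0],[2,1,0,0],[-1,-1,1,0],[1,-1,2,1]] U=[[1,1,1,-2],[0,-1,-1,1],[0,0,2,2],[0,0,0,2]]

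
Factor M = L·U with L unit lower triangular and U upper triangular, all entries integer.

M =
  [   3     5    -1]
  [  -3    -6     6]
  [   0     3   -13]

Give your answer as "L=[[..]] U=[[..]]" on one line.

  row1 -= -1·row0 → [0,-1,5]
  row2 -= 0·row0 → [0,3,-13]
  row2 -= -3·row1 → [0,0,2]

L=[[1,0,0],[-1,1,0],[0,-3,1]] U=[[3,5,-1],[0,-1,5],[0,0,2]]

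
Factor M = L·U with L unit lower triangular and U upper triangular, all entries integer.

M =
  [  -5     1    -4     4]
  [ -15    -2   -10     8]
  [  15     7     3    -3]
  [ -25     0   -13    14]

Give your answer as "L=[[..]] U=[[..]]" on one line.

L=[[1,0,0,0],[3,1,0,0],[-3,-2,1,0],[5,1,-1,1]] U=[[-5,1,-4,4],[0,-5,2,-4],[0,0,-5,1],[0,0,0,-1]]

  row1 -= 3·row0 → [0,-5,2,-4]
  row2 -= -3·row0 → [0,10,-9,9]
  row3 -= 5·row0 → [0,-5,7,-6]
  row2 -= -2·row1 → [0,0,-5,1]
  row3 -= 1·row1 → [0,0,5,-2]
  row3 -= -1·row2 → [0,0,0,-1]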